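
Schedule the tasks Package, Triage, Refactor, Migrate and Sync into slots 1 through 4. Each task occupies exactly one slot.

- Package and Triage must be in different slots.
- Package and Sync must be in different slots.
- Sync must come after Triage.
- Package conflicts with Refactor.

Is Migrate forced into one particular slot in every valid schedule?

No

Migrate can be 1 (e.g. Refactor -> 1; Migrate -> 1; Package -> 3; Sync -> 2; Triage -> 1) or 2 (e.g. Refactor -> 1; Package -> 3; Triage -> 1; Migrate -> 2; Sync -> 2).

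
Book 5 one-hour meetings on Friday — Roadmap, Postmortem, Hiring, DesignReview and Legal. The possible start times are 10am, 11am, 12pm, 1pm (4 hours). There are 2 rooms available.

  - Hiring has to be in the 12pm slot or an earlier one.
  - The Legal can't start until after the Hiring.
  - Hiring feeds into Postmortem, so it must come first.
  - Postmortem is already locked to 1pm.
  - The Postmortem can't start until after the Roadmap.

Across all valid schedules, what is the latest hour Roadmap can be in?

Downstream work caps Roadmap at 12pm.
Roadmap at 12pm is achievable: Postmortem=1pm; Hiring=10am; Legal=11am; Roadmap=12pm; DesignReview=10am.

12pm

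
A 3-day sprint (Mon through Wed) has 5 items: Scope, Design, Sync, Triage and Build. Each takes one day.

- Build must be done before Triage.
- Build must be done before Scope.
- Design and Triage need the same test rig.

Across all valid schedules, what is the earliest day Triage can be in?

Tue

Precedence pushes Triage to at least Tue.
Triage at Tue is achievable: Sync=Mon, Design=Mon, Build=Mon, Scope=Tue, Triage=Tue.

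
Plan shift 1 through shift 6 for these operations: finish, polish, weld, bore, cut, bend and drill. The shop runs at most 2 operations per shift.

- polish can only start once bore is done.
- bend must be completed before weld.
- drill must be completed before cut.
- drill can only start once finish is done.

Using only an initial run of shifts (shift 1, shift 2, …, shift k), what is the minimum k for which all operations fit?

4

The precedence chain requires at least 3 distinct shifts.
With at most 2 per shift and 7 operations, at least 4 shifts are needed.
4 works (last occupied shift: shift 4): for example bore in shift 1; polish in shift 2; drill in shift 2; finish in shift 1; weld in shift 4; bend in shift 3; cut in shift 3.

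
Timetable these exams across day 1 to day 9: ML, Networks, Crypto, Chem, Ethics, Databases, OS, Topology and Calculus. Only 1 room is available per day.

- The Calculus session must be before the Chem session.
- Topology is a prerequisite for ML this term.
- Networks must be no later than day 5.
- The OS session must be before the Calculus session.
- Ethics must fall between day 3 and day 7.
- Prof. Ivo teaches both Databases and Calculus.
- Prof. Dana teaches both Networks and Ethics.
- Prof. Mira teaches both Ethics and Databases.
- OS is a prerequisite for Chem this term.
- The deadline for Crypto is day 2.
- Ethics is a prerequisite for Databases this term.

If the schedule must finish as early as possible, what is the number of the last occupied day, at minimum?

9

The precedence chain requires at least 3 distinct days.
With at most 1 per day and 9 exams, at least 9 days are needed.
Propagating the time windows through the other constraints, Databases can't land before day 4, so the schedule must run through at least day 4.
9 works (last occupied day: day 9): for example Ethics -> day 3; ML -> day 8; OS -> day 4; Chem -> day 6; Calculus -> day 5; Crypto -> day 1; Databases -> day 9; Topology -> day 7; Networks -> day 2.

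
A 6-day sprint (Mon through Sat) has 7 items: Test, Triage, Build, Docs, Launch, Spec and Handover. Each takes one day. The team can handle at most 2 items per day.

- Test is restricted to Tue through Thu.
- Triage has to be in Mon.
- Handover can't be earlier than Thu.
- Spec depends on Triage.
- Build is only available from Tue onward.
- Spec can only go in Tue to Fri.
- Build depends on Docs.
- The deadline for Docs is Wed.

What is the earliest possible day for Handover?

Thu

Handover is available from Thu.
Handover at Thu is achievable: Handover -> Thu, Spec -> Tue, Triage -> Mon, Test -> Tue, Docs -> Mon, Build -> Wed, Launch -> Wed.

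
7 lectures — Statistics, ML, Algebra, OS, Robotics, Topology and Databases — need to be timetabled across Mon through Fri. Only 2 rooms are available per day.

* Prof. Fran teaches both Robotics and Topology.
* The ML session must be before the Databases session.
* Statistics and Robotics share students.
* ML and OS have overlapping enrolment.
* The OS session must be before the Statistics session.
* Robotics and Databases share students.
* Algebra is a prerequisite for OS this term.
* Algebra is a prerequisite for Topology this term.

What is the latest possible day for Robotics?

Robotics at Fri is achievable: Statistics in Wed; ML in Mon; Databases in Wed; Topology in Tue; OS in Tue; Algebra in Mon; Robotics in Fri.

Fri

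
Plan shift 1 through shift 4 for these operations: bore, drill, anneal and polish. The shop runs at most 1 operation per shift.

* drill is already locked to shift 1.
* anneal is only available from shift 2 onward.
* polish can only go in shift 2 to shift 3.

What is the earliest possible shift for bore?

shift 2

bore at shift 2 is achievable: polish=shift 3, bore=shift 2, anneal=shift 4, drill=shift 1.
Nothing earlier works — the capacity limit rule out every shift before shift 2.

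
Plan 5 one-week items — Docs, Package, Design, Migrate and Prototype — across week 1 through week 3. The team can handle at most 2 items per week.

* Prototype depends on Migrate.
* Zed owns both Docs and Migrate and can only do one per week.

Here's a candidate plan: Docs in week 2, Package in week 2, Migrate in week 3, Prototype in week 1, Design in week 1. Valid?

Prototype depends on Migrate — violated.
Zed owns both Docs and Migrate and can only do one per week — holds.
The team can handle at most 2 items per week — holds.

No — it violates: Prototype depends on Migrate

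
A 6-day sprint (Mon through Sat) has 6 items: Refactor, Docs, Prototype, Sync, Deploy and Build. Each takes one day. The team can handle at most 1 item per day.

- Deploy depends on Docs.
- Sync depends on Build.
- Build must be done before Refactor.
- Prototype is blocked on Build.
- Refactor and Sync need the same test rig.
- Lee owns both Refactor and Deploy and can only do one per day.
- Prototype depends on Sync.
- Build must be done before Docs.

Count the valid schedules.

Splitting on Refactor: it can be Tue (6), Wed (6), Thu (6), Fri (6), Sat (6). Listing each branch's schedules as (Docs, Prototype, Sync, Deploy, Build):
Refactor=Tue: (Wed,Fri,Thu,Sat,Mon) (Wed,Sat,Thu,Fri,Mon) (Wed,Sat,Fri,Thu,Mon) (Thu,Fri,Wed,Sat,Mon) (Thu,Sat,Wed,Fri,Mon) (Fri,Thu,Wed,Sat,Mon) — 6.
Refactor=Wed: (Tue,Fri,Thu,Sat,Mon) (Tue,Sat,Thu,Fri,Mon) (Tue,Sat,Fri,Thu,Mon) (Thu,Fri,Tue,Sat,Mon) (Thu,Sat,Tue,Fri,Mon) (Fri,Thu,Tue,Sat,Mon) — 6.
Refactor=Thu: (Tue,Fri,Wed,Sat,Mon) (Tue,Sat,Wed,Fri,Mon) (Tue,Sat,Fri,Wed,Mon) (Wed,Fri,Tue,Sat,Mon) (Wed,Sat,Tue,Fri,Mon) (Fri,Wed,Tue,Sat,Mon) — 6.
Refactor=Fri: (Tue,Thu,Wed,Sat,Mon) (Tue,Sat,Wed,Thu,Mon) (Tue,Sat,Thu,Wed,Mon) (Wed,Thu,Tue,Sat,Mon) (Wed,Sat,Tue,Thu,Mon) (Thu,Wed,Tue,Sat,Mon) — 6.
Refactor=Sat: (Tue,Thu,Wed,Fri,Mon) (Tue,Fri,Wed,Thu,Mon) (Tue,Fri,Thu,Wed,Mon) (Wed,Thu,Tue,Fri,Mon) (Wed,Fri,Tue,Thu,Mon) (Thu,Wed,Tue,Fri,Mon) — 6.
Summing: 6 + 6 + 6 + 6 + 6 = 30.

30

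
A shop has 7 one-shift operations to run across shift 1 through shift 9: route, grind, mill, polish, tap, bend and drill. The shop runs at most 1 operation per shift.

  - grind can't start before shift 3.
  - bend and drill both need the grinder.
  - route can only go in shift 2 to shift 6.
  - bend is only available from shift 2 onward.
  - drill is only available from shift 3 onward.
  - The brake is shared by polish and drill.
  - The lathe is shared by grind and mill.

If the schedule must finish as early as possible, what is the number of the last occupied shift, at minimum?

With at most 1 per shift and 7 operations, at least 7 shifts are needed.
grind can't be placed before shift 3, so the schedule must run through at least shift 3.
7 works (last occupied shift: shift 7): for example grind=shift 3, polish=shift 6, bend=shift 5, route=shift 2, tap=shift 7, mill=shift 1, drill=shift 4.

shift 7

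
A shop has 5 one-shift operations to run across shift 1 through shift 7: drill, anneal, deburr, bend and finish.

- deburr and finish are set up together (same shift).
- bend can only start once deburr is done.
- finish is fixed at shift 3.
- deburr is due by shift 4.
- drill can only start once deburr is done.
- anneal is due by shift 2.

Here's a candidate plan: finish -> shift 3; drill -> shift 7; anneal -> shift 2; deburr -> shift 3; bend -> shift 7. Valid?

Yes

deburr and finish are set up together (same shift) — holds.
deburr is due by shift 4 — holds.
bend can only start once deburr is done — holds.
anneal is due by shift 2 — holds.
finish is fixed at shift 3 — holds.
drill can only start once deburr is done — holds.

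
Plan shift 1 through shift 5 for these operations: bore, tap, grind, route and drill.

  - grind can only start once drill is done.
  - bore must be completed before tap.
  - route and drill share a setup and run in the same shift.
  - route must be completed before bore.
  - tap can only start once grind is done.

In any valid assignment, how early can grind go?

shift 2

Precedence pushes grind to at least shift 2; downstream work caps grind at shift 4.
grind at shift 2 is achievable: route in shift 1, tap in shift 3, bore in shift 2, grind in shift 2, drill in shift 1.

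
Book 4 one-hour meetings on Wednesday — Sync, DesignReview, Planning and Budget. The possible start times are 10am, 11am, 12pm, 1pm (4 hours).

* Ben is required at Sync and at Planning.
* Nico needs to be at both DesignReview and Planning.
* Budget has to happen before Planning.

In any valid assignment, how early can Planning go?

11am

Precedence pushes Planning to at least 11am.
Planning at 11am is achievable: Planning=11am; Sync=10am; DesignReview=10am; Budget=10am.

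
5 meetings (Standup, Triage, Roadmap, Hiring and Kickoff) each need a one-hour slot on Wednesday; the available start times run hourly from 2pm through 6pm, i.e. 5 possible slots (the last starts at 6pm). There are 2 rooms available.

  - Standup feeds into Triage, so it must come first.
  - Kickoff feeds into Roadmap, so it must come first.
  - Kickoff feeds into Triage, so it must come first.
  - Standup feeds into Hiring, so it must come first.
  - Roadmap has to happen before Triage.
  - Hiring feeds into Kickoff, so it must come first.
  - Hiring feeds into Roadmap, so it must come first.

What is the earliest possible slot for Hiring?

Precedence pushes Hiring to at least 3pm; downstream work caps Hiring at 3pm.
Hiring at 3pm is achievable: Standup=2pm; Roadmap=5pm; Triage=6pm; Kickoff=4pm; Hiring=3pm.

3pm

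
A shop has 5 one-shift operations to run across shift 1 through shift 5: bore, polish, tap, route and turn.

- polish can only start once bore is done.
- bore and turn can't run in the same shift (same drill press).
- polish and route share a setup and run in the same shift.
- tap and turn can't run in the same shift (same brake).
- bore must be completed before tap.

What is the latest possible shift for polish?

shift 5

Precedence pushes polish to at least shift 2.
polish at shift 5 is achievable: route=shift 5, turn=shift 3, bore=shift 1, polish=shift 5, tap=shift 2.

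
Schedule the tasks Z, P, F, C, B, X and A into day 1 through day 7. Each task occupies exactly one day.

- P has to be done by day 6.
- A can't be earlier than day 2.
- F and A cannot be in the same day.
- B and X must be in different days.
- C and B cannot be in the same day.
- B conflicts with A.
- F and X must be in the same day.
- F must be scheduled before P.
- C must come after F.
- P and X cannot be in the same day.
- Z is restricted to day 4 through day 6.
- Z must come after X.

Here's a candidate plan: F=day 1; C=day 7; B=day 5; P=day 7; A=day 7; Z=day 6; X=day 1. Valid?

B and X must be in different days — holds.
C must come after F — holds.
Z is restricted to day 4 through day 6 — holds.
P has to be done by day 6 — violated.
Z must come after X — holds.
F must be scheduled before P — holds.
F and A cannot be in the same day — holds.
C and B cannot be in the same day — holds.
P and X cannot be in the same day — holds.
F and X must be in the same day — holds.
B conflicts with A — holds.
A can't be earlier than day 2 — holds.

Invalid. P has to be done by day 6.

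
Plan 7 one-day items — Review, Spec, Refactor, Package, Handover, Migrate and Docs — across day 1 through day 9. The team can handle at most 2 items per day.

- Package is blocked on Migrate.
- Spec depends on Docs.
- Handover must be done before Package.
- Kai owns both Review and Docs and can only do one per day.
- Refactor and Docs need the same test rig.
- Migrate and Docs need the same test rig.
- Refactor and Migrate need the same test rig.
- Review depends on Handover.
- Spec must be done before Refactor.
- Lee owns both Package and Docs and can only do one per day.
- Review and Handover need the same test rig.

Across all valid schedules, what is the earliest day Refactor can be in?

day 3

Precedence pushes Refactor to at least day 3.
Refactor at day 3 is achievable: Spec in day 2, Handover in day 1, Review in day 4, Package in day 3, Refactor in day 3, Migrate in day 2, Docs in day 1.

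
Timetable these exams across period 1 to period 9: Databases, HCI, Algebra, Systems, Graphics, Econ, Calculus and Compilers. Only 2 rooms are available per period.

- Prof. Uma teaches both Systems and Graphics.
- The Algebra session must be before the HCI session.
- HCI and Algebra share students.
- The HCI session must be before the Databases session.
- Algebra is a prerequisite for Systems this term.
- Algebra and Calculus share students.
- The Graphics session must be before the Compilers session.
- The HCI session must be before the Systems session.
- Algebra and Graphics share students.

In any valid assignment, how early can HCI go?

Precedence pushes HCI to at least period 2; downstream work caps HCI at period 8.
HCI at period 2 is achievable: Algebra=period 1, HCI=period 2, Systems=period 3, Compilers=period 4, Databases=period 3, Graphics=period 2, Calculus=period 4, Econ=period 1.

period 2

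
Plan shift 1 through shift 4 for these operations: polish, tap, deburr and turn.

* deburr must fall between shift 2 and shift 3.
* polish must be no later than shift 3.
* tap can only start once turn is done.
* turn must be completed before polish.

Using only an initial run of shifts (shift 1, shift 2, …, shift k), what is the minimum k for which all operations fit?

The precedence chain requires at least 2 distinct shifts.
2 works (last occupied shift: shift 2): for example deburr in shift 2, polish in shift 2, tap in shift 2, turn in shift 1.

2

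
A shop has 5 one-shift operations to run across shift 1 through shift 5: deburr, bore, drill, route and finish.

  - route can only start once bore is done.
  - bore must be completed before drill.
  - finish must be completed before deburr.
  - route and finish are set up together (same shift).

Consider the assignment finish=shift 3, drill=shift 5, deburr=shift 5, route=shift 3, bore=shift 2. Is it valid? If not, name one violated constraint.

Yes, all constraints hold

route and finish are set up together (same shift) — holds.
route can only start once bore is done — holds.
finish must be completed before deburr — holds.
bore must be completed before drill — holds.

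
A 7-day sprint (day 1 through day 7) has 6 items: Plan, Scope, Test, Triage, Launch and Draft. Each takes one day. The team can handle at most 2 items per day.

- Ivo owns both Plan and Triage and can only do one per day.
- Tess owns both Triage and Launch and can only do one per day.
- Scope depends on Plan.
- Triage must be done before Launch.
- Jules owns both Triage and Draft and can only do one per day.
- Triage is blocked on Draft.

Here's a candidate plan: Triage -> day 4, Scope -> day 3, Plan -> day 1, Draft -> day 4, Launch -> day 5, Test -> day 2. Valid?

Triage is blocked on Draft — violated.
The team can handle at most 2 items per day — holds.
Jules owns both Triage and Draft and can only do one per day — violated.
Ivo owns both Plan and Triage and can only do one per day — holds.
Tess owns both Triage and Launch and can only do one per day — holds.
Triage must be done before Launch — holds.
Scope depends on Plan — holds.

No — it violates: Jules owns both Triage and Draft and can only do one per day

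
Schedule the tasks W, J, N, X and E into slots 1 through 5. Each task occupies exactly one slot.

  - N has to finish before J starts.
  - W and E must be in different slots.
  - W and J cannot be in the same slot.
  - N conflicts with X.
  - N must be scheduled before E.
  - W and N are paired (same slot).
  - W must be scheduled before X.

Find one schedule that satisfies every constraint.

N in 1, W in 1, J in 2, E in 2, X in 2

Checking: N(1) before E(2); W(1) before X(2); N(1) before J(2); N(1) != X(2); W(1) != J(2); W(1) != E(2); W = N = 1.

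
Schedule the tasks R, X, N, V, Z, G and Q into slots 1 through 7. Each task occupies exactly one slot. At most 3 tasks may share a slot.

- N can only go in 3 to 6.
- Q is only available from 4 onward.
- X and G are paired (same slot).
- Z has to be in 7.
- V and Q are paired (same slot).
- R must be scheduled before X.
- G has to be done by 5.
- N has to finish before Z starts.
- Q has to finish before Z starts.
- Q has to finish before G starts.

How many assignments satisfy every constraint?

15

Splitting on R: it can be 1 (4), 2 (4), 3 (4), 4 (3). Listing each branch's schedules as (X, N, V, Z, G, Q):
R=1: (5,3,4,7,5,4) (5,4,4,7,5,4) (5,5,4,7,5,4) (5,6,4,7,5,4) — 4.
R=2: (5,3,4,7,5,4) (5,4,4,7,5,4) (5,5,4,7,5,4) (5,6,4,7,5,4) — 4.
R=3: (5,3,4,7,5,4) (5,4,4,7,5,4) (5,5,4,7,5,4) (5,6,4,7,5,4) — 4.
R=4: (5,3,4,7,5,4) (5,5,4,7,5,4) (5,6,4,7,5,4) — 3.
Summing: 4 + 4 + 4 + 3 = 15.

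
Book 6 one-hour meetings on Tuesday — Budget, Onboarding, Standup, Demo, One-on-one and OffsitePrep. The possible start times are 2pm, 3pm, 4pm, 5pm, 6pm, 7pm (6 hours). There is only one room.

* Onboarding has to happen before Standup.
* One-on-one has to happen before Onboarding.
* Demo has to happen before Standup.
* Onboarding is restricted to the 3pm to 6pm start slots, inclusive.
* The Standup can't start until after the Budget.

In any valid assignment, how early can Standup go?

Precedence pushes Standup to at least 4pm.
Standup at 6pm is achievable: One-on-one=2pm; Standup=6pm; Onboarding=3pm; OffsitePrep=7pm; Demo=5pm; Budget=4pm.
Nothing earlier works — the capacity limit rule out every hour before 6pm.

6pm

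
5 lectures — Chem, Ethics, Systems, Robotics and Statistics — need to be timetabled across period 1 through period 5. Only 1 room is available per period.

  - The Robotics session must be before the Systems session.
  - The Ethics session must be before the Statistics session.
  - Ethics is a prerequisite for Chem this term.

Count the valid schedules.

20

Splitting on Chem: it can be period 2 (3), period 3 (5), period 4 (6), period 5 (6). Listing each branch's schedules as (Ethics, Systems, Robotics, Statistics) by period number:
Chem=period 2: (1,4,3,5) (1,5,3,4) (1,5,4,3) — 3.
Chem=period 3: (1,4,2,5) (1,5,2,4) (1,5,4,2) (2,4,1,5) (2,5,1,4) — 5.
Chem=period 4: (1,3,2,5) (1,5,2,3) (1,5,3,2) (2,3,1,5) (2,5,1,3) (3,2,1,5) — 6.
Chem=period 5: (1,3,2,4) (1,4,2,3) (1,4,3,2) (2,3,1,4) (2,4,1,3) (3,2,1,4) — 6.
Summing: 3 + 5 + 6 + 6 = 20.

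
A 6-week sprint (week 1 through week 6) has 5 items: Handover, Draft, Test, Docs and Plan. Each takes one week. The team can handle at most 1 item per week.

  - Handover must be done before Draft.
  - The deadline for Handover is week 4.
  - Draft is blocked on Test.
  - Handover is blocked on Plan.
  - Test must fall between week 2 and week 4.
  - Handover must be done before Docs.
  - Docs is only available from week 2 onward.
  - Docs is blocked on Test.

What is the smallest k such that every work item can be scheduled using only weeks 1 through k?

5 weeks

The precedence chain requires at least 3 distinct weeks.
With at most 1 per week and 5 work items, at least 5 weeks are needed.
5 works (last occupied week: week 5): for example Test in week 2; Docs in week 4; Handover in week 3; Draft in week 5; Plan in week 1.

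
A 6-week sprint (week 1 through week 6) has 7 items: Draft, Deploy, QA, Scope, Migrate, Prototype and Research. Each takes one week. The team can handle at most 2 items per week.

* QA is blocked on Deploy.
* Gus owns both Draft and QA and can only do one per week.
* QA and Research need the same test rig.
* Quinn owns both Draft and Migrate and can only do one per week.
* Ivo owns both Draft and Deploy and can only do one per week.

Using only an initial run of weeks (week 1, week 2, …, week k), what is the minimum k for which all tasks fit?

4

The precedence chain requires at least 2 distinct weeks.
With at most 2 per week and 7 tasks, at least 4 weeks are needed.
4 works (last occupied week: week 4): for example Migrate=week 2, Scope=week 1, QA=week 2, Prototype=week 3, Draft=week 3, Research=week 4, Deploy=week 1.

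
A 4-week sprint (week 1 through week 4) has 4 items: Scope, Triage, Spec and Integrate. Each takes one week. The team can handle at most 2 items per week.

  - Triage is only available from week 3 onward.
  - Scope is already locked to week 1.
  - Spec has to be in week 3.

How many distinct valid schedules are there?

7

Splitting on Triage: it can be week 3 (3), week 4 (4). Listing each branch's schedules as (Scope, Spec, Integrate) by week number:
Triage=week 3: (1,3,1) (1,3,2) (1,3,4) — 3.
Triage=week 4: (1,3,1) (1,3,2) (1,3,3) (1,3,4) — 4.
Summing: 3 + 4 = 7.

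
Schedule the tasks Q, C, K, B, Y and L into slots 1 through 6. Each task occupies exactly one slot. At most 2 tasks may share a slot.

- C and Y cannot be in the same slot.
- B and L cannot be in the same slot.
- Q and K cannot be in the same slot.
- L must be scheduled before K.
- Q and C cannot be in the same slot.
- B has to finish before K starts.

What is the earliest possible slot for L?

Downstream work caps L at 5.
L at 1 is achievable: C=2; Y=3; L=1; B=2; Q=1; K=3.

1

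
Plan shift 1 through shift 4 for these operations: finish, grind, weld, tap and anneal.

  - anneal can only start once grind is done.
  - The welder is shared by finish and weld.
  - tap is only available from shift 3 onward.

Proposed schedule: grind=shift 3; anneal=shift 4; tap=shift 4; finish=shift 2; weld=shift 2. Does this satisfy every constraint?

tap is only available from shift 3 onward — holds.
The welder is shared by finish and weld — violated.
anneal can only start once grind is done — holds.

No. The welder is shared by finish and weld is not satisfied.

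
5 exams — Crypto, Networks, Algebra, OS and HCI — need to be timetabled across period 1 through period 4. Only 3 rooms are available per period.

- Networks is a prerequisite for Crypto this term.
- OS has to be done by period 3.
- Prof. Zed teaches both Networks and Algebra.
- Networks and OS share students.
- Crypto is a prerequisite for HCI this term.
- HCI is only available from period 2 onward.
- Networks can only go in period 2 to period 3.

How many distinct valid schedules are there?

6

Splitting on Algebra: it can be period 1 (2), period 3 (2), period 4 (2). Listing each branch's schedules as (Crypto, Networks, OS, HCI) by period number:
Algebra=period 1: (3,2,1,4) (3,2,3,4) — 2.
Algebra=period 3: (3,2,1,4) (3,2,3,4) — 2.
Algebra=period 4: (3,2,1,4) (3,2,3,4) — 2.
Summing: 2 + 2 + 2 = 6.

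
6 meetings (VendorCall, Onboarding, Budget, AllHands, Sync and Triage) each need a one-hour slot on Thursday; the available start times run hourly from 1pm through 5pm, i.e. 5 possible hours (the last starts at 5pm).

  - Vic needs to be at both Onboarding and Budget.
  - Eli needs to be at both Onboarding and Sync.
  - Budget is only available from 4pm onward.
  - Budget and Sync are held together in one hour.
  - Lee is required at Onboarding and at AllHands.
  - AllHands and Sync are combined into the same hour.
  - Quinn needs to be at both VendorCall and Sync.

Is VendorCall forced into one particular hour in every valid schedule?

No

VendorCall can be 1pm (e.g. Budget -> 4pm; Onboarding -> 1pm; VendorCall -> 1pm; Sync -> 4pm; AllHands -> 4pm; Triage -> 1pm) or 2pm (e.g. Budget=4pm; VendorCall=2pm; Sync=4pm; Onboarding=1pm; AllHands=4pm; Triage=1pm).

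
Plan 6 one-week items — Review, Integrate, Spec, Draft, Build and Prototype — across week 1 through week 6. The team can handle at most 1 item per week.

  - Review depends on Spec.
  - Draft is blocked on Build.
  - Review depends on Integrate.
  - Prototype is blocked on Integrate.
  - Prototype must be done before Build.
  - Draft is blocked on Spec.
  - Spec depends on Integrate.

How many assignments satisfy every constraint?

9

Splitting on Review: it can be week 3 (1), week 4 (2), week 5 (3), week 6 (3). Listing each branch's schedules as (Integrate, Spec, Draft, Build, Prototype) by week number:
Review=week 3: (1,2,6,5,4) — 1.
Review=week 4: (1,2,6,5,3) (1,3,6,5,2) — 2.
Review=week 5: (1,2,6,4,3) (1,3,6,4,2) (1,4,6,3,2) — 3.
Review=week 6: (1,2,5,4,3) (1,3,5,4,2) (1,4,5,3,2) — 3.
Summing: 1 + 2 + 3 + 3 = 9.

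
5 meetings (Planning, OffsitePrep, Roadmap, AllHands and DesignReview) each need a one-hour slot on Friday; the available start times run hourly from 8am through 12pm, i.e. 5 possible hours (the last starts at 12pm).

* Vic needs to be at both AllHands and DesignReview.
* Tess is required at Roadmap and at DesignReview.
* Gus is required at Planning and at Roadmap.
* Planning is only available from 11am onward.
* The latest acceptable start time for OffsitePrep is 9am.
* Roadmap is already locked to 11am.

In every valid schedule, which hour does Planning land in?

12pm

Planning's window is 11am–12pm.
Roadmap is fixed at 11am, and Planning can't share a hour with Roadmap.
So Planning must be 12pm.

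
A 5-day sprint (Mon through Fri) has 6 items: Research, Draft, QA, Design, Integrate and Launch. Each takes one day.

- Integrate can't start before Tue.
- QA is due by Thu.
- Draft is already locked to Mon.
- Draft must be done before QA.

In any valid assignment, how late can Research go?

Fri

Research at Fri is achievable: Research in Fri; Design in Mon; Launch in Mon; QA in Tue; Integrate in Tue; Draft in Mon.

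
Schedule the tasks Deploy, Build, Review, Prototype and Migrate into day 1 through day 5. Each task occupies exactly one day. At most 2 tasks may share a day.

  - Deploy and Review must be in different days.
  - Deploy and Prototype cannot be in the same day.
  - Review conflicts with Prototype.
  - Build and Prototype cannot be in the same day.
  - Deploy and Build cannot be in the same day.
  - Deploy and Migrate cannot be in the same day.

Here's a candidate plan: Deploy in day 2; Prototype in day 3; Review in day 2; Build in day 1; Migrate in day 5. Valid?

Invalid. Deploy and Review must be in different days.

Build and Prototype cannot be in the same day — holds.
Deploy and Migrate cannot be in the same day — holds.
Deploy and Review must be in different days — violated.
Deploy and Prototype cannot be in the same day — holds.
Deploy and Build cannot be in the same day — holds.
At most 2 tasks may share a day — holds.
Review conflicts with Prototype — holds.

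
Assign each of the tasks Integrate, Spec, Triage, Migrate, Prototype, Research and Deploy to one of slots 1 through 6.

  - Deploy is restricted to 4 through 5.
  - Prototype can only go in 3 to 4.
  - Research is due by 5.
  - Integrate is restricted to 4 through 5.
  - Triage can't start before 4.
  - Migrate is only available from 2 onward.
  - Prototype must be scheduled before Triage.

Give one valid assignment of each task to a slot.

Spec=1, Prototype=3, Migrate=2, Research=1, Integrate=4, Triage=4, Deploy=4

Checking: Prototype(3) before Triage(4); Triage=4 in [4,6]; Integrate=4 in [4,5]; Research=1 in [1,5]; Prototype=3 in [3,4]; Migrate=2 in [2,6]; Deploy=4 in [4,5].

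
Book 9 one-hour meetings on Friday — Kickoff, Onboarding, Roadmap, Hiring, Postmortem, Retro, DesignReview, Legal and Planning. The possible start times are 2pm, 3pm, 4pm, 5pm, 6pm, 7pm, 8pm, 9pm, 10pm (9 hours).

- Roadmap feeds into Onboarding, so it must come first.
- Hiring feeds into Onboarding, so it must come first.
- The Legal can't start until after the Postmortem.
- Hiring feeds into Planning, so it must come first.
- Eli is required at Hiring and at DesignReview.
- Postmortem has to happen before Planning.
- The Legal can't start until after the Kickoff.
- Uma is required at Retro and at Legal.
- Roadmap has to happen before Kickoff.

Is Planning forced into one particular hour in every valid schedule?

No

Planning can be 3pm (e.g. Onboarding -> 3pm; Retro -> 2pm; Postmortem -> 2pm; DesignReview -> 3pm; Kickoff -> 3pm; Hiring -> 2pm; Planning -> 3pm; Roadmap -> 2pm; Legal -> 4pm) or 4pm (e.g. Onboarding=3pm, Legal=4pm, Hiring=2pm, Roadmap=2pm, Kickoff=3pm, Postmortem=2pm, Planning=4pm, Retro=2pm, DesignReview=3pm).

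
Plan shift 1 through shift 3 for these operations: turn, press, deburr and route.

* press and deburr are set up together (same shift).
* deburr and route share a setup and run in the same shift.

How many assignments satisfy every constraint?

9

Splitting on turn: it can be shift 1 (3), shift 2 (3), shift 3 (3). Listing each branch's schedules as (press, deburr, route) by shift number:
turn=shift 1: (1,1,1) (2,2,2) (3,3,3) — 3.
turn=shift 2: (1,1,1) (2,2,2) (3,3,3) — 3.
turn=shift 3: (1,1,1) (2,2,2) (3,3,3) — 3.
Summing: 3 + 3 + 3 = 9.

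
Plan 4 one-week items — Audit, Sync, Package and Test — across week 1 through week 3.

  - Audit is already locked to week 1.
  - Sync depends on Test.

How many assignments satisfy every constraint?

Splitting on Sync: it can be week 2 (3), week 3 (6). Listing each branch's schedules as (Audit, Package, Test) by week number:
Sync=week 2: (1,1,1) (1,2,1) (1,3,1) — 3.
Sync=week 3: (1,1,1) (1,1,2) (1,2,1) (1,2,2) (1,3,1) (1,3,2) — 6.
Summing: 3 + 6 = 9.

9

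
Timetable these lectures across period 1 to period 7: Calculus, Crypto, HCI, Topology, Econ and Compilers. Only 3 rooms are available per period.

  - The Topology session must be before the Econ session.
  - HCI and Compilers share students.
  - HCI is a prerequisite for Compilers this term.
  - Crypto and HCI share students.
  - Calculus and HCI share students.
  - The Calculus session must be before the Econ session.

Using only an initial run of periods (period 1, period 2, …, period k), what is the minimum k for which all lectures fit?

The precedence chain requires at least 2 distinct periods.
With at most 3 per period and 6 lectures, at least 2 periods are needed.
Could 2 periods be enough, i.e. nothing placed later than period 2? No: Econ must come after Calculus (at period 1 or later) → {period 2}; Calculus must come before Econ (at period 2 or earlier) → {period 1}; Compilers must come after HCI (at period 1 or later) → {period 2}; HCI must come before Compilers (at period 2 or earlier) → {period 1}; HCI can't share with Calculus (period 1) → nothing is left.
So 2 periods is not enough.
3 works (last occupied period: period 3): for example Econ=period 2, Calculus=period 1, Compilers=period 3, Topology=period 1, HCI=period 2, Crypto=period 1.

3 periods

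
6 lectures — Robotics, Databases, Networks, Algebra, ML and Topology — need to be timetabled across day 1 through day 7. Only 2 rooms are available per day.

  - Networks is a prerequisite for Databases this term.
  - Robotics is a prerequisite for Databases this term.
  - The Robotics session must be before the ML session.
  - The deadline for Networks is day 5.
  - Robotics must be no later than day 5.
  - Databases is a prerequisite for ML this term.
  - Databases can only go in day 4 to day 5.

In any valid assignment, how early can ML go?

Precedence pushes ML to at least day 5.
ML at day 5 is achievable: Networks=day 1; ML=day 5; Robotics=day 1; Topology=day 2; Databases=day 4; Algebra=day 2.

day 5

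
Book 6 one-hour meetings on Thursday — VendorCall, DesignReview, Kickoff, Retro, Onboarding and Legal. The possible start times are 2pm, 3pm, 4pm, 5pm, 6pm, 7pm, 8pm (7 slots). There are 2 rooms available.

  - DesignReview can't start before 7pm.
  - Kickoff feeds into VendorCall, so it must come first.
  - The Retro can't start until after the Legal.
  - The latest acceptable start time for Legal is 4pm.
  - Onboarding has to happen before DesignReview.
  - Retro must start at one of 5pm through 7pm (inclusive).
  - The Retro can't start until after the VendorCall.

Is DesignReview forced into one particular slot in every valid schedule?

No

DesignReview can be 7pm (e.g. DesignReview=7pm; Legal=2pm; Onboarding=3pm; VendorCall=3pm; Kickoff=2pm; Retro=5pm) or 8pm (e.g. Retro=5pm, DesignReview=8pm, Onboarding=3pm, VendorCall=3pm, Legal=2pm, Kickoff=2pm).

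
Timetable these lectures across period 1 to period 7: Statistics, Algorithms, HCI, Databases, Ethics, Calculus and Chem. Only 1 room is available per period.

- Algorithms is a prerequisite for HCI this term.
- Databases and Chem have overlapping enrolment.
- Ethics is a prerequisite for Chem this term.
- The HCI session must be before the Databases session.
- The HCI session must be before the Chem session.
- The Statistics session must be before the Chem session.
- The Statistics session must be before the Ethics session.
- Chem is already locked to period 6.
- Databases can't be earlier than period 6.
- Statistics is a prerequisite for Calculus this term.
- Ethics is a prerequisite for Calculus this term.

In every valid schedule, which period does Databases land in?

Databases's window is period 6–period 7.
Chem is fixed at period 6, and Databases can't share a period with Chem.
So Databases must be period 7.

period 7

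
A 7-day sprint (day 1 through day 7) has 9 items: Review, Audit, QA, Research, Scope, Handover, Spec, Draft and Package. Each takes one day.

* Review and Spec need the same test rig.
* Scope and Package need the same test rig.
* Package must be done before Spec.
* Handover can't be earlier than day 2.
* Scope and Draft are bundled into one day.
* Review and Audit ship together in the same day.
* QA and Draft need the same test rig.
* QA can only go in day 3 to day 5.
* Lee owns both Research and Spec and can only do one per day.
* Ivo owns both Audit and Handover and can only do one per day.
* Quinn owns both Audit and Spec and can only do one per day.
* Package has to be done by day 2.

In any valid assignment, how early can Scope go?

Scope at day 1 is achievable: Scope=day 1; Research=day 1; Package=day 2; Draft=day 1; QA=day 3; Handover=day 2; Review=day 1; Audit=day 1; Spec=day 3.

day 1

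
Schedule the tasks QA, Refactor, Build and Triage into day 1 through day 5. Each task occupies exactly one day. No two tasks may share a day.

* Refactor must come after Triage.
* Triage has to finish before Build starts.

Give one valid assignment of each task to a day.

QA=day 4; Build=day 3; Refactor=day 2; Triage=day 1

Checking: Triage(day 1) before Refactor(day 2); Triage(day 1) before Build(day 3); max 1 per day (cap 1).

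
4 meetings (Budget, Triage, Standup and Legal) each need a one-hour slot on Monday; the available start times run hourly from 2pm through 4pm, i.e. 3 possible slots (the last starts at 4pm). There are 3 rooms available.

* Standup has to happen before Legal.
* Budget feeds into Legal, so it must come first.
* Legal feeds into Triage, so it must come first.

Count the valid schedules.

1

Enumerating: Budget -> 2pm; Standup -> 2pm; Triage -> 4pm; Legal -> 3pm.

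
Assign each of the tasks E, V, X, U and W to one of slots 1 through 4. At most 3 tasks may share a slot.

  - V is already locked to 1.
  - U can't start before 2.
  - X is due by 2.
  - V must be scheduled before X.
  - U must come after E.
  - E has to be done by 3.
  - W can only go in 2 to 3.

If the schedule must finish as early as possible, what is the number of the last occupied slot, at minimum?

The precedence chain requires at least 2 distinct slots.
With at most 3 per slot and 5 tasks, at least 2 slots are needed.
2 works (last occupied slot: 2): for example U -> 2; V -> 1; E -> 1; W -> 2; X -> 2.

2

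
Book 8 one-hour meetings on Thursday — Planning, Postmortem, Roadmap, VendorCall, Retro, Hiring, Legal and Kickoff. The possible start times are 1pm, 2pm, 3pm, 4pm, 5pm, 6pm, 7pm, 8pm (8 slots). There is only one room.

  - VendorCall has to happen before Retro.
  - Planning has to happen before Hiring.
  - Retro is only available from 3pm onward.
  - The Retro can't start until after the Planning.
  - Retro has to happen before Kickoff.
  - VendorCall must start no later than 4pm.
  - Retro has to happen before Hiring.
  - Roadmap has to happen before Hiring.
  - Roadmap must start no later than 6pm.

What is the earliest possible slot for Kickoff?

4pm

Precedence pushes Kickoff to at least 4pm.
Kickoff at 4pm is achievable: Kickoff in 4pm; VendorCall in 1pm; Hiring in 6pm; Legal in 8pm; Roadmap in 5pm; Retro in 3pm; Postmortem in 7pm; Planning in 2pm.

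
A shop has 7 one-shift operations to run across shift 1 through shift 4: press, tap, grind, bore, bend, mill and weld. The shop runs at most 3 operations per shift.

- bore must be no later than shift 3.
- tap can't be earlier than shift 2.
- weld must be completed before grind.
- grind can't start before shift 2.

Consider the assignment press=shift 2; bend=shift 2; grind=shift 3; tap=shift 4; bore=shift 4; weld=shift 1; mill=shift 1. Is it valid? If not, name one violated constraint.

No — it violates: bore must be no later than shift 3

The shop runs at most 3 operations per shift — holds.
grind can't start before shift 2 — holds.
weld must be completed before grind — holds.
bore must be no later than shift 3 — violated.
tap can't be earlier than shift 2 — holds.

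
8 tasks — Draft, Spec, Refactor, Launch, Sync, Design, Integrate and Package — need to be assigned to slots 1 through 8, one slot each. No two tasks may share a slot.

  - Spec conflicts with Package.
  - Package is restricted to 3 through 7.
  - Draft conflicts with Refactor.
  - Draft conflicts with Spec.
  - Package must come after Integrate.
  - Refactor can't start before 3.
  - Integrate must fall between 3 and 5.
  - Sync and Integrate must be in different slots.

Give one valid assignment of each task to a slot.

Launch -> 6; Refactor -> 5; Spec -> 2; Package -> 4; Design -> 8; Integrate -> 3; Draft -> 1; Sync -> 7

Checking: Integrate(3) before Package(4); Draft(1) != Refactor(5); Sync(7) != Integrate(3); Draft(1) != Spec(2); Spec(2) != Package(4); Refactor=5 in [3,8]; Integrate=3 in [3,5]; Package=4 in [3,7]; max 1 per slot (cap 1).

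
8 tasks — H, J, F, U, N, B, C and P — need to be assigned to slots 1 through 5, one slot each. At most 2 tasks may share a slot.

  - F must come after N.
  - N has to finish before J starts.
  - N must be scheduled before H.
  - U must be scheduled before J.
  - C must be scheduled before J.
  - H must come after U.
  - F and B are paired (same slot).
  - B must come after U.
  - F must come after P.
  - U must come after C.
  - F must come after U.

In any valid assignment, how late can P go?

4

Downstream work caps P at 4.
P at 4 is achievable: P in 4, J in 3, U in 2, F in 5, H in 3, C in 1, N in 1, B in 5.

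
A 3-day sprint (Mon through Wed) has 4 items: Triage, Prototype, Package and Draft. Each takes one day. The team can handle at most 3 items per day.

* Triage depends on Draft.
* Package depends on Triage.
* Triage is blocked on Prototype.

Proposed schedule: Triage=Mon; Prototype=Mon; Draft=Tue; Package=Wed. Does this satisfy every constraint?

Invalid. Triage depends on Draft.

The team can handle at most 3 items per day — holds.
Triage is blocked on Prototype — violated.
Triage depends on Draft — violated.
Package depends on Triage — holds.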